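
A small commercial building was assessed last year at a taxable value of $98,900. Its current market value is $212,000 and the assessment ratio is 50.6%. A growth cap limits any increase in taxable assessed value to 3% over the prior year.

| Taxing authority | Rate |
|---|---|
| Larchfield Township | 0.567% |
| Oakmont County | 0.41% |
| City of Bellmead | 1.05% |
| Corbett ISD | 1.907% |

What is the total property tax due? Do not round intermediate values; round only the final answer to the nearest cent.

$4,007.45

Uncapped assessed value = $212,000 × 0.506 = $107,272
Cap limit = $98,900 × 1.03 = $101,867
Taxable assessed value = min($107,272, $101,867) = $101,867 (cap binds)
Larchfield Township: $101,867 × 0.00567 = $577.58589
Oakmont County: $101,867 × 0.0041 = $417.6547
City of Bellmead: $101,867 × 0.0105 = $1,069.6035
Corbett ISD: $101,867 × 0.01907 = $1,942.60369
Total = $4,007.44778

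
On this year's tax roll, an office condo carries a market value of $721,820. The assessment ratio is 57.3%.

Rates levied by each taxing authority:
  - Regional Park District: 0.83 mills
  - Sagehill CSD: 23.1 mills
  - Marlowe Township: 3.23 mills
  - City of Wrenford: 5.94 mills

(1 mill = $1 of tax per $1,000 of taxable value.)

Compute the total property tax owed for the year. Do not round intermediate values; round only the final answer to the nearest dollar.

$13,690

Assessed value = $721,820 × 0.573 = $413,602.86
Regional Park District: $413,602.86 × 0.00083 = $343.2903738
Sagehill CSD: $413,602.86 × 0.0231 = $9,554.226066
Marlowe Township: $413,602.86 × 0.00323 = $1,335.9372378
City of Wrenford: $413,602.86 × 0.00594 = $2,456.8009884
Total = $343.2903738 + $9,554.226066 + $1,335.9372378 + $2,456.8009884 = $13,690.254666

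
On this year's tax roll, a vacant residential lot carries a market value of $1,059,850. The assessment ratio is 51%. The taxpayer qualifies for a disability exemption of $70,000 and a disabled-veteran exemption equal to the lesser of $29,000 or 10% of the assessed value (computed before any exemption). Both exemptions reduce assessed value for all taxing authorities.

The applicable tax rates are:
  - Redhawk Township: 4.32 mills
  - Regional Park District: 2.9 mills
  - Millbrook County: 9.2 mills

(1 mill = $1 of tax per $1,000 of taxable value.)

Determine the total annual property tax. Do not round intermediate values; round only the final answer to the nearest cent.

$7,249.82

Assessed value = $1,059,850 × 0.51 = $540,523.5
Disabled-veteran exemption = min($29,000, 10% × $540,523.5) = min($29,000, $54,052.35) = $29,000 (dollar cap binds)
Taxable value = $540,523.5 − $70,000 − $29,000 = $441,523.5
Redhawk Township: $441,523.5 × 0.00432 = $1,907.38152
Regional Park District: $441,523.5 × 0.0029 = $1,280.41815
Millbrook County: $441,523.5 × 0.0092 = $4,062.0162
Total = $7,249.81587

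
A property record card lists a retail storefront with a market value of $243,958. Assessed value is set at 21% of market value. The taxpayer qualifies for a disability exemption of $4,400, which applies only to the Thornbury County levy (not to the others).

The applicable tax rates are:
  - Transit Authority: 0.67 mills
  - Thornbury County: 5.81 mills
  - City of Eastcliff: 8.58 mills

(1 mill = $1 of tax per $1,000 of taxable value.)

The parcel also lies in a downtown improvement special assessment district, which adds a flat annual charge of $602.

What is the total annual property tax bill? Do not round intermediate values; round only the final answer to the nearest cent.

Assessed value = $243,958 × 0.21 = $51,231.18
Transit Authority: $51,231.18 × 0.00067 = $34.3248906
Thornbury County: ($51,231.18 − $4,400) × 0.00581 = $46,831.18 × 0.00581 = $272.0891558
City of Eastcliff: $51,231.18 × 0.00858 = $439.5635244
Levies subtotal = $745.9775708
Total = $745.9775708 + $602 = $1,347.9775708

$1,347.98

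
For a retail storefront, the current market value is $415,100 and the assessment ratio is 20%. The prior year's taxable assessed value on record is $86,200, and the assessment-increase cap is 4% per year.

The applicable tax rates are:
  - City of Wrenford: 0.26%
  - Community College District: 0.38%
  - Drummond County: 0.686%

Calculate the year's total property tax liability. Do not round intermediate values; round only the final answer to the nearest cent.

Uncapped assessed value = $415,100 × 0.2 = $83,020
Cap limit = $86,200 × 1.04 = $89,648
Taxable assessed value = min($83,020, $89,648) = $83,020 (cap does not bind)
City of Wrenford: $83,020 × 0.0026 = $215.852
Community College District: $83,020 × 0.0038 = $315.476
Drummond County: $83,020 × 0.00686 = $569.5172
Total = $1,100.8452

$1,100.85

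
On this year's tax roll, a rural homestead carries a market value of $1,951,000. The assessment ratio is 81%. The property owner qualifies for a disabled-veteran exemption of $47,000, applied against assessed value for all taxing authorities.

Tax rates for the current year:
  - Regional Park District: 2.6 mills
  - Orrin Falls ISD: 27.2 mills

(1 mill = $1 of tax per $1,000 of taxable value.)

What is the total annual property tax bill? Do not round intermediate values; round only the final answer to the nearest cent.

Assessed value = $1,951,000 × 0.81 = $1,580,310
Taxable value = $1,580,310 − $47,000 = $1,533,310
Regional Park District: $1,533,310 × 0.0026 = $3,986.606
Orrin Falls ISD: $1,533,310 × 0.0272 = $41,706.032
Total = $3,986.606 + $41,706.032 = $45,692.638

$45,692.64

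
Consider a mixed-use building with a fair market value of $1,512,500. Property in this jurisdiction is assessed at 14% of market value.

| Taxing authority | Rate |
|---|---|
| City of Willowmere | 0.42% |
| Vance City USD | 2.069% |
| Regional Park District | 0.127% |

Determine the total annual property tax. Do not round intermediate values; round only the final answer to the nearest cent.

$5,539.38

Assessed value = $1,512,500 × 0.14 = $211,750
City of Willowmere: $211,750 × 0.0042 = $889.35
Vance City USD: $211,750 × 0.02069 = $4,381.1075
Regional Park District: $211,750 × 0.00127 = $268.9225
Total = $889.35 + $4,381.1075 + $268.9225 = $5,539.38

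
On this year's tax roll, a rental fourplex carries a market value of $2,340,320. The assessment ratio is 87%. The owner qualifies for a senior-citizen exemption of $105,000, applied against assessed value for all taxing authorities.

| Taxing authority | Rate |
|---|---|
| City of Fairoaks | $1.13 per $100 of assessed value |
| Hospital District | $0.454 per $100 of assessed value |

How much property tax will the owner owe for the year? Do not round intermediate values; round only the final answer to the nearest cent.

Assessed value = $2,340,320 × 0.87 = $2,036,078.4
Taxable value = $2,036,078.4 − $105,000 = $1,931,078.4
City of Fairoaks: $1,931,078.4 × 0.0113 = $21,821.18592
Hospital District: $1,931,078.4 × 0.00454 = $8,767.095936
Total = $21,821.18592 + $8,767.095936 = $30,588.281856

$30,588.28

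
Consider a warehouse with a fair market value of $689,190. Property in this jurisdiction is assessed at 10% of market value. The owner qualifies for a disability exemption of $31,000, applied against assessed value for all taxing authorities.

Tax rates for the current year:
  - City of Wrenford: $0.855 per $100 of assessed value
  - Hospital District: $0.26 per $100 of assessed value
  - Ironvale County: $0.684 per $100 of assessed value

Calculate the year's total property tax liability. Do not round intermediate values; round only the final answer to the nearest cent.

$682.16

Assessed value = $689,190 × 0.1 = $68,919
Taxable value = $68,919 − $31,000 = $37,919
City of Wrenford: $37,919 × 0.00855 = $324.20745
Hospital District: $37,919 × 0.0026 = $98.5894
Ironvale County: $37,919 × 0.00684 = $259.36596
Total = $324.20745 + $98.5894 + $259.36596 = $682.16281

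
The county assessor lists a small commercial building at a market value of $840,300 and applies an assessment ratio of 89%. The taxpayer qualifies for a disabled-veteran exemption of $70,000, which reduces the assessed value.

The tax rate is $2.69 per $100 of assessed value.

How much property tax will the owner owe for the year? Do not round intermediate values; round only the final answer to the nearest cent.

Assessed value = $840,300 × 0.89 = $747,867
Taxable value = $747,867 − $70,000 = $677,867
Tax = $677,867 × 0.0269 = $18,234.6223

$18,234.62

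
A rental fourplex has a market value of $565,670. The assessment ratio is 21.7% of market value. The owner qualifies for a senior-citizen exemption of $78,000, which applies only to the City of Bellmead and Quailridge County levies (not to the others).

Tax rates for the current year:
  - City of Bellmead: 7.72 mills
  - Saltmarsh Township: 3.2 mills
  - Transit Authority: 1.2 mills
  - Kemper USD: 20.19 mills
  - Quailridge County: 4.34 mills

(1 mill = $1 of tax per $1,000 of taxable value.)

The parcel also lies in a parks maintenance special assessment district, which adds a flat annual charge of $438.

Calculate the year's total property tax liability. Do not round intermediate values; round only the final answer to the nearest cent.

Assessed value = $565,670 × 0.217 = $122,750.39
City of Bellmead: ($122,750.39 − $78,000) × 0.00772 = $44,750.39 × 0.00772 = $345.4730108
Saltmarsh Township: $122,750.39 × 0.0032 = $392.801248
Transit Authority: $122,750.39 × 0.0012 = $147.300468
Kemper USD: $122,750.39 × 0.02019 = $2,478.3303741
Quailridge County: ($122,750.39 − $78,000) × 0.00434 = $44,750.39 × 0.00434 = $194.2166926
Levies subtotal = $3,558.1217935
Total = $3,558.1217935 + $438 = $3,996.1217935

$3,996.12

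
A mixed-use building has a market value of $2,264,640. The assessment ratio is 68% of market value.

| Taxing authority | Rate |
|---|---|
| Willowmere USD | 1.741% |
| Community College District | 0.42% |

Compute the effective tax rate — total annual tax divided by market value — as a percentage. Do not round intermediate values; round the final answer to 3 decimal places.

1.469%

Assessed value = $2,264,640 × 0.68 = $1,539,955.2
Willowmere USD: $1,539,955.2 × 0.01741 = $26,810.620032
Community College District: $1,539,955.2 × 0.0042 = $6,467.81184
Total tax = $33,278.431872
Effective rate = $33,278.431872 ÷ $2,264,640 = 1.469% of market value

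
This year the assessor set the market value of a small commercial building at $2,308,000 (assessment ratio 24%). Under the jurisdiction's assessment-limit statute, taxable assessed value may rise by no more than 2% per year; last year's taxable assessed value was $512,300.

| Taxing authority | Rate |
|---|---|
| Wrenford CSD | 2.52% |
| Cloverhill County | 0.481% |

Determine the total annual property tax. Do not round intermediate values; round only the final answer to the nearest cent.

$15,681.61

Uncapped assessed value = $2,308,000 × 0.24 = $553,920
Cap limit = $512,300 × 1.02 = $522,546
Taxable assessed value = min($553,920, $522,546) = $522,546 (cap binds)
Wrenford CSD: $522,546 × 0.0252 = $13,168.1592
Cloverhill County: $522,546 × 0.00481 = $2,513.44626
Total = $15,681.60546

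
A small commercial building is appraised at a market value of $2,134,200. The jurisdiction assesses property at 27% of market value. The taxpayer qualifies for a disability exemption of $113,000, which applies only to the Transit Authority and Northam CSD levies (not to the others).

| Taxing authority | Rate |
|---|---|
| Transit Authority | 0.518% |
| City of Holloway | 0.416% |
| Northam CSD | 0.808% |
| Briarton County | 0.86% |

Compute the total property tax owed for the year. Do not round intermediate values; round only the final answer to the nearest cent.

$13,495.23

Assessed value = $2,134,200 × 0.27 = $576,234
Transit Authority: ($576,234 − $113,000) × 0.00518 = $463,234 × 0.00518 = $2,399.55212
City of Holloway: $576,234 × 0.00416 = $2,397.13344
Northam CSD: ($576,234 − $113,000) × 0.00808 = $463,234 × 0.00808 = $3,742.93072
Briarton County: $576,234 × 0.0086 = $4,955.6124
Total = $13,495.22868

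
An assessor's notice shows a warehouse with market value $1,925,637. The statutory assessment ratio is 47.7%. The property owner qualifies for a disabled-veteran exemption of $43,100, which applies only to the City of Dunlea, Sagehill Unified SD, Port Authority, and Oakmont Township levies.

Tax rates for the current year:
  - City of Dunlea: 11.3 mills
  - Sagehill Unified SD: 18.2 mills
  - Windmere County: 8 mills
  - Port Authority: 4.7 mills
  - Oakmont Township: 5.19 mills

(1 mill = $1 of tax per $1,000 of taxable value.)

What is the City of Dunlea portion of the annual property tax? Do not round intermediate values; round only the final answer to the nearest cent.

Assessed value = $1,925,637 × 0.477 = $918,528.849
City of Dunlea taxable value = $918,528.849 − $43,100 = $875,428.849
City of Dunlea levy = $875,428.849 × 0.0113 = $9,892.3459937

$9,892.35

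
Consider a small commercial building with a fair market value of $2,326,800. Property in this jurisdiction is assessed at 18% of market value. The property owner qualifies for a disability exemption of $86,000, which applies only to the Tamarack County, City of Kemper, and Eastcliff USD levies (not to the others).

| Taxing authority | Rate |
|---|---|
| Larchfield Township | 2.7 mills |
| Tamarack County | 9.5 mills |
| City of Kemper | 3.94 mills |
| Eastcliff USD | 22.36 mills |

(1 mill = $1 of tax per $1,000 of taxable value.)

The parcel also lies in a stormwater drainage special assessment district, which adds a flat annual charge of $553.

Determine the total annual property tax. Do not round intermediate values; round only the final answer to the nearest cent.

Assessed value = $2,326,800 × 0.18 = $418,824
Larchfield Township: $418,824 × 0.0027 = $1,130.8248
Tamarack County: ($418,824 − $86,000) × 0.0095 = $332,824 × 0.0095 = $3,161.828
City of Kemper: ($418,824 − $86,000) × 0.00394 = $332,824 × 0.00394 = $1,311.32656
Eastcliff USD: ($418,824 − $86,000) × 0.02236 = $332,824 × 0.02236 = $7,441.94464
Levies subtotal = $13,045.924
Total = $13,045.924 + $553 = $13,598.924

$13,598.92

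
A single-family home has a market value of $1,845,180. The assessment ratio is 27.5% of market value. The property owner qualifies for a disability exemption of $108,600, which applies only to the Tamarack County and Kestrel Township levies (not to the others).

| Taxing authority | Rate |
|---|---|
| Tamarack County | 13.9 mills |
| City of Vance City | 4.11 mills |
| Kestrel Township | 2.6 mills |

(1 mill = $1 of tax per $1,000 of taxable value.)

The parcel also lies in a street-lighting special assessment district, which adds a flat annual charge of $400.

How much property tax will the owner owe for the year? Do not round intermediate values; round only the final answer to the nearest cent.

$9,066.12

Assessed value = $1,845,180 × 0.275 = $507,424.5
Tamarack County: ($507,424.5 − $108,600) × 0.0139 = $398,824.5 × 0.0139 = $5,543.66055
City of Vance City: $507,424.5 × 0.00411 = $2,085.514695
Kestrel Township: ($507,424.5 − $108,600) × 0.0026 = $398,824.5 × 0.0026 = $1,036.9437
Levies subtotal = $8,666.118945
Total = $8,666.118945 + $400 = $9,066.118945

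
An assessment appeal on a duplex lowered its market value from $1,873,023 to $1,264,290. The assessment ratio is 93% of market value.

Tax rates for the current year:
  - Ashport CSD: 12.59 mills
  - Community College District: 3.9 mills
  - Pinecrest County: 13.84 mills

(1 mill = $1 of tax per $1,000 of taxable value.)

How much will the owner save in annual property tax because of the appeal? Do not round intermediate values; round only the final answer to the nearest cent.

$17,170.47

Old assessed value = $1,873,023 × 0.93 = $1,741,911.39
New assessed value = $1,264,290 × 0.93 = $1,175,789.7
Combined rate = 0.01259 + 0.0039 + 0.01384 = 0.03033
Old tax = $1,741,911.39 × 0.03033 = $52,832.1724587
New tax = $1,175,789.7 × 0.03033 = $35,661.701601
Reduction = $52,832.1724587 − $35,661.701601 = $17,170.4708577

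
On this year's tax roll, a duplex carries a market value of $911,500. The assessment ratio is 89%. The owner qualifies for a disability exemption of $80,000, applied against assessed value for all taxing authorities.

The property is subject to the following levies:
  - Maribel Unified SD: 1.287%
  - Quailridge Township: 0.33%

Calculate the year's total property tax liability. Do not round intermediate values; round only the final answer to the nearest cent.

Assessed value = $911,500 × 0.89 = $811,235
Taxable value = $811,235 − $80,000 = $731,235
Maribel Unified SD: $731,235 × 0.01287 = $9,410.99445
Quailridge Township: $731,235 × 0.0033 = $2,413.0755
Total = $9,410.99445 + $2,413.0755 = $11,824.06995

$11,824.07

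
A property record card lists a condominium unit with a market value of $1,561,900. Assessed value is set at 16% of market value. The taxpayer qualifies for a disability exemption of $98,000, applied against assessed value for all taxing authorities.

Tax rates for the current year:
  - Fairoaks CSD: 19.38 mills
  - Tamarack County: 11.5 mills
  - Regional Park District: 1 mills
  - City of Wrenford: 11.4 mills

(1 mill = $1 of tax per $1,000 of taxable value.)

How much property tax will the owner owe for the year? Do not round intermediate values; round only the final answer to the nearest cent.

Assessed value = $1,561,900 × 0.16 = $249,904
Taxable value = $249,904 − $98,000 = $151,904
Fairoaks CSD: $151,904 × 0.01938 = $2,943.89952
Tamarack County: $151,904 × 0.0115 = $1,746.896
Regional Park District: $151,904 × 0.001 = $151.904
City of Wrenford: $151,904 × 0.0114 = $1,731.7056
Total = $2,943.89952 + $1,746.896 + $151.904 + $1,731.7056 = $6,574.40512

$6,574.41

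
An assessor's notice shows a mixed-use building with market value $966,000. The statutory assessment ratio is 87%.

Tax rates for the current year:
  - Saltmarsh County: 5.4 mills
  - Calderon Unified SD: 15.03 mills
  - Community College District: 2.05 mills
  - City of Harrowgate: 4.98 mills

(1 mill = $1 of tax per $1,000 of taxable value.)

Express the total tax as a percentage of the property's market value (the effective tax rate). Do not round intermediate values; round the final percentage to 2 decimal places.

2.39%

Assessed value = $966,000 × 0.87 = $840,420
Saltmarsh County: $840,420 × 0.0054 = $4,538.268
Calderon Unified SD: $840,420 × 0.01503 = $12,631.5126
Community College District: $840,420 × 0.00205 = $1,722.861
City of Harrowgate: $840,420 × 0.00498 = $4,185.2916
Total tax = $23,077.9332
Effective rate = $23,077.9332 ÷ $966,000 = 2.39% of market value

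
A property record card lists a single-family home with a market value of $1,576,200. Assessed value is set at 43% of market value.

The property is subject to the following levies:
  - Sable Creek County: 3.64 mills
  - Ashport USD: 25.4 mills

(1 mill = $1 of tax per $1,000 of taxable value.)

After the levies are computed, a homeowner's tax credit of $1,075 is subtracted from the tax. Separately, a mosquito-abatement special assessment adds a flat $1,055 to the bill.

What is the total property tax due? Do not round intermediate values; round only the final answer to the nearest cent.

Assessed value = $1,576,200 × 0.43 = $677,766
Sable Creek County: $677,766 × 0.00364 = $2,467.06824
Ashport USD: $677,766 × 0.0254 = $17,215.2564
Levies subtotal = $19,682.32464
After credit = $19,682.32464 − $1,075 = $18,607.32464
Total = $18,607.32464 + $1,055 = $19,662.32464

$19,662.32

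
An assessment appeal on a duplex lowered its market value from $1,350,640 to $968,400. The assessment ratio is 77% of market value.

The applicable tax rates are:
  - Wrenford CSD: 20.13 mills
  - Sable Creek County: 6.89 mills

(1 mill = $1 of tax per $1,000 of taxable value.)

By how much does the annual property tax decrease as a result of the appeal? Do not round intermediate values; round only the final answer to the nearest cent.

Old assessed value = $1,350,640 × 0.77 = $1,039,992.8
New assessed value = $968,400 × 0.77 = $745,668
Combined rate = 0.02013 + 0.00689 = 0.02702
Old tax = $1,039,992.8 × 0.02702 = $28,100.605456
New tax = $745,668 × 0.02702 = $20,147.94936
Reduction = $28,100.605456 − $20,147.94936 = $7,952.656096

$7,952.66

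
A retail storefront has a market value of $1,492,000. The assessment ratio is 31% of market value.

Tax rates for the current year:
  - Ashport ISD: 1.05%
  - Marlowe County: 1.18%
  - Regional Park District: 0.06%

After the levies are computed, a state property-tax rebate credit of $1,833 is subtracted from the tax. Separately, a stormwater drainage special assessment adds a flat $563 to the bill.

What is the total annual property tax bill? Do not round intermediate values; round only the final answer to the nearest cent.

$9,321.71

Assessed value = $1,492,000 × 0.31 = $462,520
Ashport ISD: $462,520 × 0.0105 = $4,856.46
Marlowe County: $462,520 × 0.0118 = $5,457.736
Regional Park District: $462,520 × 0.0006 = $277.512
Levies subtotal = $10,591.708
After credit = $10,591.708 − $1,833 = $8,758.708
Total = $8,758.708 + $563 = $9,321.708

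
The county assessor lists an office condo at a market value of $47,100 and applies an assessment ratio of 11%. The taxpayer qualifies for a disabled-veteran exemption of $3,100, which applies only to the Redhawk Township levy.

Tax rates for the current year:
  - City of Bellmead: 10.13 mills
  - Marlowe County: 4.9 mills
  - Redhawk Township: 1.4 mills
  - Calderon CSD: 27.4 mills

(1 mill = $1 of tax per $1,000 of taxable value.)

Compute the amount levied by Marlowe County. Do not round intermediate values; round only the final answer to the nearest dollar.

Assessed value = $47,100 × 0.11 = $5,181
Marlowe County taxable value = $5,181 (exemption does not apply)
Marlowe County levy = $5,181 × 0.0049 = $25.3869

$25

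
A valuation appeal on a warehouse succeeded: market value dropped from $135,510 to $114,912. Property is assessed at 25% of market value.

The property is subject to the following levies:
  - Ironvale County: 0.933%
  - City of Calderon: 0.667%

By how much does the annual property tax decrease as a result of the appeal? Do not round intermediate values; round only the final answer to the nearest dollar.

Old assessed value = $135,510 × 0.25 = $33,877.5
New assessed value = $114,912 × 0.25 = $28,728
Combined rate = 0.00933 + 0.00667 = 0.016
Old tax = $33,877.5 × 0.016 = $542.04
New tax = $28,728 × 0.016 = $459.648
Reduction = $542.04 − $459.648 = $82.392

$82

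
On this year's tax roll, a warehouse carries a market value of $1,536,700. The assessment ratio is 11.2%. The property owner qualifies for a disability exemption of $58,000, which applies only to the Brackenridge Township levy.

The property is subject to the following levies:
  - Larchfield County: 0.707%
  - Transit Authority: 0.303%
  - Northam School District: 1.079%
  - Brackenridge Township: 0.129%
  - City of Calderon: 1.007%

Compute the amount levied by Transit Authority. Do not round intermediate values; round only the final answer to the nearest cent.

Assessed value = $1,536,700 × 0.112 = $172,110.4
Transit Authority taxable value = $172,110.4 (exemption does not apply)
Transit Authority levy = $172,110.4 × 0.00303 = $521.494512

$521.49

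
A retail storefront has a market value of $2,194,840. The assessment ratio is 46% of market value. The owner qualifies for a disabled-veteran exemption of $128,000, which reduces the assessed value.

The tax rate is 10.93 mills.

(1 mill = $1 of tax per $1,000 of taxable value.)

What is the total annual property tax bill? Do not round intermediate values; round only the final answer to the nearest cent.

$9,636.18

Assessed value = $2,194,840 × 0.46 = $1,009,626.4
Taxable value = $1,009,626.4 − $128,000 = $881,626.4
Tax = $881,626.4 × 0.01093 = $9,636.176552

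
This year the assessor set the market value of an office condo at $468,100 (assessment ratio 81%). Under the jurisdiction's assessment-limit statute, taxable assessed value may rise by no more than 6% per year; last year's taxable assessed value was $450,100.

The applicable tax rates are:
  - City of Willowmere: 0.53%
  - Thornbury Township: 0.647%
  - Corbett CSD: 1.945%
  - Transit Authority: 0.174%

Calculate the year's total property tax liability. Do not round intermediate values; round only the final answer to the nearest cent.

$12,497.15

Uncapped assessed value = $468,100 × 0.81 = $379,161
Cap limit = $450,100 × 1.06 = $477,106
Taxable assessed value = min($379,161, $477,106) = $379,161 (cap does not bind)
City of Willowmere: $379,161 × 0.0053 = $2,009.5533
Thornbury Township: $379,161 × 0.00647 = $2,453.17167
Corbett CSD: $379,161 × 0.01945 = $7,374.68145
Transit Authority: $379,161 × 0.00174 = $659.74014
Total = $12,497.14656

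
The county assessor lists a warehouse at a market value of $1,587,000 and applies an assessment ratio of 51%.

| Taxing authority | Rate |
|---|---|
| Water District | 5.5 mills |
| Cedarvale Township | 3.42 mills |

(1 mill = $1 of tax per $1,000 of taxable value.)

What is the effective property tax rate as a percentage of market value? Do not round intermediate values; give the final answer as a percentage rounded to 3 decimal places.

0.455%

Assessed value = $1,587,000 × 0.51 = $809,370
Water District: $809,370 × 0.0055 = $4,451.535
Cedarvale Township: $809,370 × 0.00342 = $2,768.0454
Total tax = $7,219.5804
Effective rate = $7,219.5804 ÷ $1,587,000 = 0.455% of market value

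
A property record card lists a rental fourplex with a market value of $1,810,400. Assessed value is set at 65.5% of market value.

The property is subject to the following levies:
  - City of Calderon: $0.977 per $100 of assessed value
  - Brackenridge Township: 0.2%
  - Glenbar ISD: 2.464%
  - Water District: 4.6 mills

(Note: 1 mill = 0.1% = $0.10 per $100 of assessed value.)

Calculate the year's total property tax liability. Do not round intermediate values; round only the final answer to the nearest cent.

$48,630.15

Assessed value = $1,810,400 × 0.655 = $1,185,812
City of Calderon: $1,185,812 × 0.00977 = $11,585.38324
Brackenridge Township: $1,185,812 × 0.002 = $2,371.624
Glenbar ISD: $1,185,812 × 0.02464 = $29,218.40768
Water District: $1,185,812 × 0.0046 = $5,454.7352
Total = $48,630.15012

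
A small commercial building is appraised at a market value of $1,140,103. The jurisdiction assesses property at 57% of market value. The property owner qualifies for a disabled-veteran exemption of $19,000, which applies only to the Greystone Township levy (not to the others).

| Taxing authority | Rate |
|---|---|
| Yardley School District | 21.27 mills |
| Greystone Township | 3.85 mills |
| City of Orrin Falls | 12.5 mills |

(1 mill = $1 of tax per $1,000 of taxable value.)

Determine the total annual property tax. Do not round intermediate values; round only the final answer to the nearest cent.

Assessed value = $1,140,103 × 0.57 = $649,858.71
Yardley School District: $649,858.71 × 0.02127 = $13,822.4947617
Greystone Township: ($649,858.71 − $19,000) × 0.00385 = $630,858.71 × 0.00385 = $2,428.8060335
City of Orrin Falls: $649,858.71 × 0.0125 = $8,123.233875
Total = $24,374.5346702

$24,374.53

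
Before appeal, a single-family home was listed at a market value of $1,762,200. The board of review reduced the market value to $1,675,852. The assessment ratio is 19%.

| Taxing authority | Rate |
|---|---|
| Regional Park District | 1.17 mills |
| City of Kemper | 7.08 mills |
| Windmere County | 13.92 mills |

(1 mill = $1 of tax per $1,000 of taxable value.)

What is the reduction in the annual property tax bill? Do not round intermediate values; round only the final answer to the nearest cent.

$363.72

Old assessed value = $1,762,200 × 0.19 = $334,818
New assessed value = $1,675,852 × 0.19 = $318,411.88
Combined rate = 0.00117 + 0.00708 + 0.01392 = 0.02217
Old tax = $334,818 × 0.02217 = $7,422.91506
New tax = $318,411.88 × 0.02217 = $7,059.1913796
Reduction = $7,422.91506 − $7,059.1913796 = $363.7236804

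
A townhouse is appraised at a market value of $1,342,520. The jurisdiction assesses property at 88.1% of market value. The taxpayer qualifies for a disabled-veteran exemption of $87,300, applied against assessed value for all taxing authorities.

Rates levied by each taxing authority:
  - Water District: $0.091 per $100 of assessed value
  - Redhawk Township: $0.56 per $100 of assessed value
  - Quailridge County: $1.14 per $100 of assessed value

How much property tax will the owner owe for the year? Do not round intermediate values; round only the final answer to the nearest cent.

Assessed value = $1,342,520 × 0.881 = $1,182,760.12
Taxable value = $1,182,760.12 − $87,300 = $1,095,460.12
Water District: $1,095,460.12 × 0.00091 = $996.8687092
Redhawk Township: $1,095,460.12 × 0.0056 = $6,134.576672
Quailridge County: $1,095,460.12 × 0.0114 = $12,488.245368
Total = $996.8687092 + $6,134.576672 + $12,488.245368 = $19,619.6907492

$19,619.69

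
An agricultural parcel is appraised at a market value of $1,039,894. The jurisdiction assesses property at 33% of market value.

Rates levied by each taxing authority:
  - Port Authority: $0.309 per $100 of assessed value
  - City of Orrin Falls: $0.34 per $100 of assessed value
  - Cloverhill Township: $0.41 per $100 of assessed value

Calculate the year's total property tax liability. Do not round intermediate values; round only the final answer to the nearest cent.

$3,634.12

Assessed value = $1,039,894 × 0.33 = $343,165.02
Port Authority: $343,165.02 × 0.00309 = $1,060.3799118
City of Orrin Falls: $343,165.02 × 0.0034 = $1,166.761068
Cloverhill Township: $343,165.02 × 0.0041 = $1,406.976582
Total = $1,060.3799118 + $1,166.761068 + $1,406.976582 = $3,634.1175618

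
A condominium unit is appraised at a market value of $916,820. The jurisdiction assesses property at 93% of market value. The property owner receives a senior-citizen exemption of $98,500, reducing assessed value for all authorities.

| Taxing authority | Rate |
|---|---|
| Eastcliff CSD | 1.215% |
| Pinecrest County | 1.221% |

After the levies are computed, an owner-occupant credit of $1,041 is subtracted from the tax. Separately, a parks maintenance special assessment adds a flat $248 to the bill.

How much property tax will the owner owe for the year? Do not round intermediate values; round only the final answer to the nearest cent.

Assessed value = $916,820 × 0.93 = $852,642.6
Taxable value = $852,642.6 − $98,500 = $754,142.6
Eastcliff CSD: $754,142.6 × 0.01215 = $9,162.83259
Pinecrest County: $754,142.6 × 0.01221 = $9,208.081146
Levies subtotal = $18,370.913736
After credit = $18,370.913736 − $1,041 = $17,329.913736
Total = $17,329.913736 + $248 = $17,577.913736

$17,577.91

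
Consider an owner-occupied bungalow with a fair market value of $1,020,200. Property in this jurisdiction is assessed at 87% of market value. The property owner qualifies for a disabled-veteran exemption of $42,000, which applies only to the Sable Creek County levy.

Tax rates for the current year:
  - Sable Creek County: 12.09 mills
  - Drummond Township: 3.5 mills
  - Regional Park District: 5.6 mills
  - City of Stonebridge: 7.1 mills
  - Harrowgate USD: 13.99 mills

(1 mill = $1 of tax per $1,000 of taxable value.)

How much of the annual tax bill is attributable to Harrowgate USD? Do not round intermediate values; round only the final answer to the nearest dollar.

Assessed value = $1,020,200 × 0.87 = $887,574
Harrowgate USD taxable value = $887,574 (exemption does not apply)
Harrowgate USD levy = $887,574 × 0.01399 = $12,417.16026

$12,417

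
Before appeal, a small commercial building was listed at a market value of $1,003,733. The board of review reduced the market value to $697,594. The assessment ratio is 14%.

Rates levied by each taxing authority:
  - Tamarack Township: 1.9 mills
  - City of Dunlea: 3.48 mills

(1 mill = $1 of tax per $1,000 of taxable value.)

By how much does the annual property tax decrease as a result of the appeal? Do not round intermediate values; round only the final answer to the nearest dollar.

Old assessed value = $1,003,733 × 0.14 = $140,522.62
New assessed value = $697,594 × 0.14 = $97,663.16
Combined rate = 0.0019 + 0.00348 = 0.00538
Old tax = $140,522.62 × 0.00538 = $756.0116956
New tax = $97,663.16 × 0.00538 = $525.4278008
Reduction = $756.0116956 − $525.4278008 = $230.5838948

$231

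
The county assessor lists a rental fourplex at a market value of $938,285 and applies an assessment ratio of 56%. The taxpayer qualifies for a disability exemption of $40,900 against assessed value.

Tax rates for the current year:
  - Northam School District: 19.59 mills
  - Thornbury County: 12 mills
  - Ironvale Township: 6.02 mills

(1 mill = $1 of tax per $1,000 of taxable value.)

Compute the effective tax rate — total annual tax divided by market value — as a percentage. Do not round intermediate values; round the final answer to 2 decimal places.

1.94%

Assessed value = $938,285 × 0.56 = $525,439.6
Taxable value = $525,439.6 − $40,900 = $484,539.6
Northam School District: $484,539.6 × 0.01959 = $9,492.130764
Thornbury County: $484,539.6 × 0.012 = $5,814.4752
Ironvale Township: $484,539.6 × 0.00602 = $2,916.928392
Total tax = $18,223.534356
Effective rate = $18,223.534356 ÷ $938,285 = 1.94% of market value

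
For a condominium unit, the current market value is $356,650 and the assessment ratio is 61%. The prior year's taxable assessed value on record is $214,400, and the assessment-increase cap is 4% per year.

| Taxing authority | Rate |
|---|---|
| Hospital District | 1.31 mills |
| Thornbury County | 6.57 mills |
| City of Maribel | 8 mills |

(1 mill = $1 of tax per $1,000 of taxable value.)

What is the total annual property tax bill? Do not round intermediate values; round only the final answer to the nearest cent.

Uncapped assessed value = $356,650 × 0.61 = $217,556.5
Cap limit = $214,400 × 1.04 = $222,976
Taxable assessed value = min($217,556.5, $222,976) = $217,556.5 (cap does not bind)
Hospital District: $217,556.5 × 0.00131 = $284.999015
Thornbury County: $217,556.5 × 0.00657 = $1,429.346205
City of Maribel: $217,556.5 × 0.008 = $1,740.452
Total = $3,454.79722

$3,454.80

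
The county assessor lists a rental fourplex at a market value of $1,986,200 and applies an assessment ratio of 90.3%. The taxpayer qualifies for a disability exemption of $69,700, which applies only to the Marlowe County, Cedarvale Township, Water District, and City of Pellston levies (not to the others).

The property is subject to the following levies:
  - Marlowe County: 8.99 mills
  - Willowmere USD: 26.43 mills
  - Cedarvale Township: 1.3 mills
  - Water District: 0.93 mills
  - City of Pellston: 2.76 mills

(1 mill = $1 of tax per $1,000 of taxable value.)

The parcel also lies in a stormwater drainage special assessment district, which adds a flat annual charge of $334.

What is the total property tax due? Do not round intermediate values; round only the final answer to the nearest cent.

Assessed value = $1,986,200 × 0.903 = $1,793,538.6
Marlowe County: ($1,793,538.6 − $69,700) × 0.00899 = $1,723,838.6 × 0.00899 = $15,497.309014
Willowmere USD: $1,793,538.6 × 0.02643 = $47,403.225198
Cedarvale Township: ($1,793,538.6 − $69,700) × 0.0013 = $1,723,838.6 × 0.0013 = $2,240.99018
Water District: ($1,793,538.6 − $69,700) × 0.00093 = $1,723,838.6 × 0.00093 = $1,603.169898
City of Pellston: ($1,793,538.6 − $69,700) × 0.00276 = $1,723,838.6 × 0.00276 = $4,757.794536
Levies subtotal = $71,502.488826
Total = $71,502.488826 + $334 = $71,836.488826

$71,836.49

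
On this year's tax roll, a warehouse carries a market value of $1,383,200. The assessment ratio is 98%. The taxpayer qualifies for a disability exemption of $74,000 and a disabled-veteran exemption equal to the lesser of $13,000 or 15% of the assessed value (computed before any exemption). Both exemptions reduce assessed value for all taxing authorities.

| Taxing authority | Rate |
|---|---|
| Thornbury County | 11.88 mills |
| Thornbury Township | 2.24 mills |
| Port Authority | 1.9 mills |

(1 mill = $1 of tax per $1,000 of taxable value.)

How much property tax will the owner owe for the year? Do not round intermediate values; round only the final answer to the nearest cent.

Assessed value = $1,383,200 × 0.98 = $1,355,536
Disabled-veteran exemption = min($13,000, 15% × $1,355,536) = min($13,000, $203,330.4) = $13,000 (dollar cap binds)
Taxable value = $1,355,536 − $74,000 − $13,000 = $1,268,536
Thornbury County: $1,268,536 × 0.01188 = $15,070.20768
Thornbury Township: $1,268,536 × 0.00224 = $2,841.52064
Port Authority: $1,268,536 × 0.0019 = $2,410.2184
Total = $20,321.94672

$20,321.95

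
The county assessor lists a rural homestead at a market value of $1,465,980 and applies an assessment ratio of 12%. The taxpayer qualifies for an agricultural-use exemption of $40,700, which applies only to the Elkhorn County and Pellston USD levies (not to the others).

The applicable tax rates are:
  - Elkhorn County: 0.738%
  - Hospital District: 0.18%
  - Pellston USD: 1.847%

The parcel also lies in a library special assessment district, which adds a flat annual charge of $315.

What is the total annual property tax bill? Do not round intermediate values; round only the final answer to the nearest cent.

$4,127.03

Assessed value = $1,465,980 × 0.12 = $175,917.6
Elkhorn County: ($175,917.6 − $40,700) × 0.00738 = $135,217.6 × 0.00738 = $997.905888
Hospital District: $175,917.6 × 0.0018 = $316.65168
Pellston USD: ($175,917.6 − $40,700) × 0.01847 = $135,217.6 × 0.01847 = $2,497.469072
Levies subtotal = $3,812.02664
Total = $3,812.02664 + $315 = $4,127.02664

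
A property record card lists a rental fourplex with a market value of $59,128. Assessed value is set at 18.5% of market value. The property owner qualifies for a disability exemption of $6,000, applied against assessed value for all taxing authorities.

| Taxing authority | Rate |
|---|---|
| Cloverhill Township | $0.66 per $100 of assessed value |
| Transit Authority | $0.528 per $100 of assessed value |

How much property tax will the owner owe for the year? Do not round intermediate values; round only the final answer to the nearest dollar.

$59

Assessed value = $59,128 × 0.185 = $10,938.68
Taxable value = $10,938.68 − $6,000 = $4,938.68
Cloverhill Township: $4,938.68 × 0.0066 = $32.595288
Transit Authority: $4,938.68 × 0.00528 = $26.0762304
Total = $32.595288 + $26.0762304 = $58.6715184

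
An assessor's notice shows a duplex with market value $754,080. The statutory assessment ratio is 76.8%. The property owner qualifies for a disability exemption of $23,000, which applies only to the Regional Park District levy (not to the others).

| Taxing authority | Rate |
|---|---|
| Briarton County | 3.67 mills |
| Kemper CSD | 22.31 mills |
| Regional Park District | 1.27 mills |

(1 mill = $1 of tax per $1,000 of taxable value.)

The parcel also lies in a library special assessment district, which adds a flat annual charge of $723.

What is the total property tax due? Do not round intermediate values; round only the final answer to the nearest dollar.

Assessed value = $754,080 × 0.768 = $579,133.44
Briarton County: $579,133.44 × 0.00367 = $2,125.4197248
Kemper CSD: $579,133.44 × 0.02231 = $12,920.4670464
Regional Park District: ($579,133.44 − $23,000) × 0.00127 = $556,133.44 × 0.00127 = $706.2894688
Levies subtotal = $15,752.17624
Total = $15,752.17624 + $723 = $16,475.17624

$16,475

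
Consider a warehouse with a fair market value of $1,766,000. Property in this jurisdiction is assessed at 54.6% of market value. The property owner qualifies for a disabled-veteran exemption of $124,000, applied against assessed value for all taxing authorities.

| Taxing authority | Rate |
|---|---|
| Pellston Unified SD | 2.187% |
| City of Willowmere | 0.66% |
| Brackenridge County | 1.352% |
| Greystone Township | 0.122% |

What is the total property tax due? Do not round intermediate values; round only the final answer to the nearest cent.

Assessed value = $1,766,000 × 0.546 = $964,236
Taxable value = $964,236 − $124,000 = $840,236
Pellston Unified SD: $840,236 × 0.02187 = $18,375.96132
City of Willowmere: $840,236 × 0.0066 = $5,545.5576
Brackenridge County: $840,236 × 0.01352 = $11,359.99072
Greystone Township: $840,236 × 0.00122 = $1,025.08792
Total = $18,375.96132 + $5,545.5576 + $11,359.99072 + $1,025.08792 = $36,306.59756

$36,306.60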